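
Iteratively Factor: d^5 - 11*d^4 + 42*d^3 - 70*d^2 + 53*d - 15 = (d - 3)*(d^4 - 8*d^3 + 18*d^2 - 16*d + 5) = (d - 3)*(d - 1)*(d^3 - 7*d^2 + 11*d - 5) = (d - 5)*(d - 3)*(d - 1)*(d^2 - 2*d + 1) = (d - 5)*(d - 3)*(d - 1)^2*(d - 1)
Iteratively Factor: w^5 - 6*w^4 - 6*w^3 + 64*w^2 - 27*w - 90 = (w - 3)*(w^4 - 3*w^3 - 15*w^2 + 19*w + 30) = (w - 5)*(w - 3)*(w^3 + 2*w^2 - 5*w - 6) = (w - 5)*(w - 3)*(w - 2)*(w^2 + 4*w + 3) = (w - 5)*(w - 3)*(w - 2)*(w + 3)*(w + 1)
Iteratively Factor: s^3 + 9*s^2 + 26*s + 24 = (s + 4)*(s^2 + 5*s + 6) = (s + 3)*(s + 4)*(s + 2)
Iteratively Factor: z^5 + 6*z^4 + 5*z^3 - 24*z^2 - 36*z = (z)*(z^4 + 6*z^3 + 5*z^2 - 24*z - 36) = z*(z + 3)*(z^3 + 3*z^2 - 4*z - 12) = z*(z + 3)^2*(z^2 - 4) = z*(z - 2)*(z + 3)^2*(z + 2)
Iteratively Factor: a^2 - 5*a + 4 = (a - 4)*(a - 1)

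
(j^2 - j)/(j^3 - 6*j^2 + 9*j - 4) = j/(j^2 - 5*j + 4)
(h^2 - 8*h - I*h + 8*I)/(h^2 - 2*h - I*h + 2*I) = (h - 8)/(h - 2)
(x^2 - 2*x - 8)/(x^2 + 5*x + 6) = (x - 4)/(x + 3)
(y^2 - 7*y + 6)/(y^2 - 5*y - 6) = (y - 1)/(y + 1)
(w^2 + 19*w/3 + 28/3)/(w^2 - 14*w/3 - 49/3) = (w + 4)/(w - 7)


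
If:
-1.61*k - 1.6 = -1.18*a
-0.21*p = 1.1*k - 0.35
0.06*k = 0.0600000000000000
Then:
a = 2.72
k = 1.00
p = -3.57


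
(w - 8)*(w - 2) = w^2 - 10*w + 16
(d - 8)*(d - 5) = d^2 - 13*d + 40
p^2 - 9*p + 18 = (p - 6)*(p - 3)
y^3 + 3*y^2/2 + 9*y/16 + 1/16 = (y + 1/4)^2*(y + 1)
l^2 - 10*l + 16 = (l - 8)*(l - 2)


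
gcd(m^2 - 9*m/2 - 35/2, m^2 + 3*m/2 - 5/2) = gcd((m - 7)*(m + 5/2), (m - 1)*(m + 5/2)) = m + 5/2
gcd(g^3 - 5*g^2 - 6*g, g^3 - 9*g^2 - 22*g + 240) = g - 6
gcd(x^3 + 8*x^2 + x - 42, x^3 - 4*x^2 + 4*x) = x - 2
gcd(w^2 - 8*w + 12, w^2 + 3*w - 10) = w - 2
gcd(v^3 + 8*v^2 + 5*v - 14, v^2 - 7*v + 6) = v - 1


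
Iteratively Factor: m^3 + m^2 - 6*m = (m)*(m^2 + m - 6) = m*(m + 3)*(m - 2)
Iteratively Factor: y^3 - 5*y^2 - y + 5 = (y - 1)*(y^2 - 4*y - 5) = (y - 5)*(y - 1)*(y + 1)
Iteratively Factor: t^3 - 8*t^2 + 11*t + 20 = (t - 5)*(t^2 - 3*t - 4) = (t - 5)*(t + 1)*(t - 4)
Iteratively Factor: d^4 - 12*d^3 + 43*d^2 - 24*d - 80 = (d - 4)*(d^3 - 8*d^2 + 11*d + 20) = (d - 5)*(d - 4)*(d^2 - 3*d - 4) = (d - 5)*(d - 4)^2*(d + 1)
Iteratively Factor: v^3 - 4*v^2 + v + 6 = (v - 3)*(v^2 - v - 2) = (v - 3)*(v - 2)*(v + 1)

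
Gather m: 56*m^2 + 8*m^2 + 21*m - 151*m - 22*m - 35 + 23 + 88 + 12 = 64*m^2 - 152*m + 88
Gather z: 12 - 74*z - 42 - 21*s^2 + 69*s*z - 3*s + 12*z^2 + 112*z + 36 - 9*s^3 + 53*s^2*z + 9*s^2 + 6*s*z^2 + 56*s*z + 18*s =-9*s^3 - 12*s^2 + 15*s + z^2*(6*s + 12) + z*(53*s^2 + 125*s + 38) + 6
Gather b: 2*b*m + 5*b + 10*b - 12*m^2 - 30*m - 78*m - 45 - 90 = b*(2*m + 15) - 12*m^2 - 108*m - 135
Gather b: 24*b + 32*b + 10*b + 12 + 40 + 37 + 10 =66*b + 99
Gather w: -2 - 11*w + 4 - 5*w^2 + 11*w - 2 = -5*w^2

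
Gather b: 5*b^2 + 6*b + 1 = 5*b^2 + 6*b + 1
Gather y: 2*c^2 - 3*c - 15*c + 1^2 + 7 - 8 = 2*c^2 - 18*c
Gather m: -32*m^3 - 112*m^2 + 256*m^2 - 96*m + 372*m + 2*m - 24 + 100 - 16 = -32*m^3 + 144*m^2 + 278*m + 60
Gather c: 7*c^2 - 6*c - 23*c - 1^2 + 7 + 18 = 7*c^2 - 29*c + 24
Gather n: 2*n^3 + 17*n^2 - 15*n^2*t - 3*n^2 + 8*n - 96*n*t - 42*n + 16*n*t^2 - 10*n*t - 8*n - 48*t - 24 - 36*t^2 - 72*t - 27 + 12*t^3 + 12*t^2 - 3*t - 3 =2*n^3 + n^2*(14 - 15*t) + n*(16*t^2 - 106*t - 42) + 12*t^3 - 24*t^2 - 123*t - 54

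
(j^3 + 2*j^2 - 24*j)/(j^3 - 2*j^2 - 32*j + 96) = j/(j - 4)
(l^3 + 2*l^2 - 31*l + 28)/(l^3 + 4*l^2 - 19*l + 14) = (l - 4)/(l - 2)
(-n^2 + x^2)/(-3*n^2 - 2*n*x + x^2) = (-n + x)/(-3*n + x)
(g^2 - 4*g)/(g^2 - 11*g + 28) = g/(g - 7)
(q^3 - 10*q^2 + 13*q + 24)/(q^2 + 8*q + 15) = (q^3 - 10*q^2 + 13*q + 24)/(q^2 + 8*q + 15)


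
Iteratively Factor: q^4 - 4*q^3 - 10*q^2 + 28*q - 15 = (q - 5)*(q^3 + q^2 - 5*q + 3) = (q - 5)*(q + 3)*(q^2 - 2*q + 1) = (q - 5)*(q - 1)*(q + 3)*(q - 1)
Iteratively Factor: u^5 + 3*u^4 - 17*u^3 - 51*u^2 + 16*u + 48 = (u - 4)*(u^4 + 7*u^3 + 11*u^2 - 7*u - 12) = (u - 4)*(u + 4)*(u^3 + 3*u^2 - u - 3) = (u - 4)*(u - 1)*(u + 4)*(u^2 + 4*u + 3) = (u - 4)*(u - 1)*(u + 3)*(u + 4)*(u + 1)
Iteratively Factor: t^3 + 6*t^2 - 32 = (t - 2)*(t^2 + 8*t + 16) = (t - 2)*(t + 4)*(t + 4)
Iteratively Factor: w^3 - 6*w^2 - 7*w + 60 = (w - 4)*(w^2 - 2*w - 15) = (w - 5)*(w - 4)*(w + 3)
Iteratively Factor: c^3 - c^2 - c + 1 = (c - 1)*(c^2 - 1) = (c - 1)*(c + 1)*(c - 1)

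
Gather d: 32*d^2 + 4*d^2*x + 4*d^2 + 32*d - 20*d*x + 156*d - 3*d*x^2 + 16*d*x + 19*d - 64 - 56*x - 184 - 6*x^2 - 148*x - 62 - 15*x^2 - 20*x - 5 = d^2*(4*x + 36) + d*(-3*x^2 - 4*x + 207) - 21*x^2 - 224*x - 315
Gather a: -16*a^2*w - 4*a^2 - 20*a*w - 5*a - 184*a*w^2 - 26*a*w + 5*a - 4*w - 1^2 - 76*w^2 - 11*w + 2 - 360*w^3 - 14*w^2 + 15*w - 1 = a^2*(-16*w - 4) + a*(-184*w^2 - 46*w) - 360*w^3 - 90*w^2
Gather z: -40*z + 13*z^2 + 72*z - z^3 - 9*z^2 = -z^3 + 4*z^2 + 32*z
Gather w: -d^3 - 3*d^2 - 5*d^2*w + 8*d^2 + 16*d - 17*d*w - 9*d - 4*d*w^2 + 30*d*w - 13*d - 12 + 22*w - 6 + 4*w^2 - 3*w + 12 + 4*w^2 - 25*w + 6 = -d^3 + 5*d^2 - 6*d + w^2*(8 - 4*d) + w*(-5*d^2 + 13*d - 6)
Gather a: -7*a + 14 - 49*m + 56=-7*a - 49*m + 70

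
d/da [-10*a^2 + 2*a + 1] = 2 - 20*a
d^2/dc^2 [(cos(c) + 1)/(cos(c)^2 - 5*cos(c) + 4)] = (-9*(1 - cos(2*c))^2*cos(c) - 9*(1 - cos(2*c))^2 - 235*cos(c) - 82*cos(2*c) + 33*cos(3*c) + 2*cos(5*c) + 282)/(4*(cos(c) - 4)^3*(cos(c) - 1)^3)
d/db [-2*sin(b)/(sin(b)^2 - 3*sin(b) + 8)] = 2*(sin(b)^2 - 8)*cos(b)/(sin(b)^2 - 3*sin(b) + 8)^2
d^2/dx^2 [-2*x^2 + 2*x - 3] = -4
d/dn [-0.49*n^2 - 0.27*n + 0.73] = -0.98*n - 0.27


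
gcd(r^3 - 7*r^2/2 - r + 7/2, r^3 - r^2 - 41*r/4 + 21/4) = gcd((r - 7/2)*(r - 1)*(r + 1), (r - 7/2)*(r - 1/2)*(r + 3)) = r - 7/2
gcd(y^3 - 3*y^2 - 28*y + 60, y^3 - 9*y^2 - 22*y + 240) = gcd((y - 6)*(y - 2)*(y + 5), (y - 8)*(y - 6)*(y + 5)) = y^2 - y - 30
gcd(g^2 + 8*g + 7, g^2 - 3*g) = 1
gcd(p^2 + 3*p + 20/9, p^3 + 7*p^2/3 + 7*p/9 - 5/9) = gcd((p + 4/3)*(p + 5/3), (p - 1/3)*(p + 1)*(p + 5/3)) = p + 5/3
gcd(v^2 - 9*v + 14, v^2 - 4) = v - 2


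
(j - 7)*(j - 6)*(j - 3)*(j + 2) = j^4 - 14*j^3 + 49*j^2 + 36*j - 252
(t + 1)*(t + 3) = t^2 + 4*t + 3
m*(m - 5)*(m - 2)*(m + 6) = m^4 - m^3 - 32*m^2 + 60*m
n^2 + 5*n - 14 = (n - 2)*(n + 7)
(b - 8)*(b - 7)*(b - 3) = b^3 - 18*b^2 + 101*b - 168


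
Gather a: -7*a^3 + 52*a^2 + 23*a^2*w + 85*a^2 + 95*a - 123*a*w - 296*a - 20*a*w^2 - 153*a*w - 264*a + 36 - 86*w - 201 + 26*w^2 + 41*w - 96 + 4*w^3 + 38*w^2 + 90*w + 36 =-7*a^3 + a^2*(23*w + 137) + a*(-20*w^2 - 276*w - 465) + 4*w^3 + 64*w^2 + 45*w - 225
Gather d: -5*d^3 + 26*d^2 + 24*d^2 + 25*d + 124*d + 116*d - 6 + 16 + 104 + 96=-5*d^3 + 50*d^2 + 265*d + 210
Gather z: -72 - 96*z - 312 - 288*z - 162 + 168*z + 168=-216*z - 378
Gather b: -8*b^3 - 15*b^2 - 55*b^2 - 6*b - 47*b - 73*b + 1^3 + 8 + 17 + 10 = -8*b^3 - 70*b^2 - 126*b + 36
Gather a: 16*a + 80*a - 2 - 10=96*a - 12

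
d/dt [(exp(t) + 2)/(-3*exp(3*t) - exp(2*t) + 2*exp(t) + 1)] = ((exp(t) + 2)*(9*exp(2*t) + 2*exp(t) - 2) - 3*exp(3*t) - exp(2*t) + 2*exp(t) + 1)*exp(t)/(3*exp(3*t) + exp(2*t) - 2*exp(t) - 1)^2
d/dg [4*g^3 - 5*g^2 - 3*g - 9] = 12*g^2 - 10*g - 3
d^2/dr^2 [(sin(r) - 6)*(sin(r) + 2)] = 4*sin(r) + 2*cos(2*r)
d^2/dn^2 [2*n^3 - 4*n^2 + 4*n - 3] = 12*n - 8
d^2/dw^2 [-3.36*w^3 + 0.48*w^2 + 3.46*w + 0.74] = 0.96 - 20.16*w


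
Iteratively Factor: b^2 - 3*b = (b - 3)*(b)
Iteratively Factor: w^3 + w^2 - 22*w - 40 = (w + 4)*(w^2 - 3*w - 10) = (w - 5)*(w + 4)*(w + 2)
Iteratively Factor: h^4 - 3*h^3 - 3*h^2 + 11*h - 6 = (h - 3)*(h^3 - 3*h + 2) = (h - 3)*(h - 1)*(h^2 + h - 2) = (h - 3)*(h - 1)^2*(h + 2)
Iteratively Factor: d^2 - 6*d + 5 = (d - 5)*(d - 1)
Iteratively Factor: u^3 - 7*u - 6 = (u + 1)*(u^2 - u - 6) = (u + 1)*(u + 2)*(u - 3)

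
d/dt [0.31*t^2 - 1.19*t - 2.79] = 0.62*t - 1.19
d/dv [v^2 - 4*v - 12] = 2*v - 4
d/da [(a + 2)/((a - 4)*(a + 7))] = (-a^2 - 4*a - 34)/(a^4 + 6*a^3 - 47*a^2 - 168*a + 784)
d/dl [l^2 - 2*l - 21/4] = 2*l - 2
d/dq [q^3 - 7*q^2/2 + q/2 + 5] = 3*q^2 - 7*q + 1/2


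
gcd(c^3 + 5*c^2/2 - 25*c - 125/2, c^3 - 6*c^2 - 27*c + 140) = c + 5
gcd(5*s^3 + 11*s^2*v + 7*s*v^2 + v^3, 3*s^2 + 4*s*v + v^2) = s + v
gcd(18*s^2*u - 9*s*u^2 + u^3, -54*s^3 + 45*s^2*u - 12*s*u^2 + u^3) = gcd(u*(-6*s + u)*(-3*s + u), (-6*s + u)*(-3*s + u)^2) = 18*s^2 - 9*s*u + u^2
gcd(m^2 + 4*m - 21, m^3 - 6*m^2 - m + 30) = m - 3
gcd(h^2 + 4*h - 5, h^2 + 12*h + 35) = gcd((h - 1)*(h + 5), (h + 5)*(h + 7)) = h + 5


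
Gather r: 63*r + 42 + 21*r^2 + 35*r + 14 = 21*r^2 + 98*r + 56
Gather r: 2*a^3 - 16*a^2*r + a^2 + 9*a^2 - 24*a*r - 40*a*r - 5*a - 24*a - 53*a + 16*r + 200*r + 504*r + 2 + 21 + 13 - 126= 2*a^3 + 10*a^2 - 82*a + r*(-16*a^2 - 64*a + 720) - 90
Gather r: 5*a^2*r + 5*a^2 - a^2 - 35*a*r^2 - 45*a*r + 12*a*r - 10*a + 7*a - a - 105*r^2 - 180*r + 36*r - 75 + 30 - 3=4*a^2 - 4*a + r^2*(-35*a - 105) + r*(5*a^2 - 33*a - 144) - 48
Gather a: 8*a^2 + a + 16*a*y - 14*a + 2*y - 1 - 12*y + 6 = 8*a^2 + a*(16*y - 13) - 10*y + 5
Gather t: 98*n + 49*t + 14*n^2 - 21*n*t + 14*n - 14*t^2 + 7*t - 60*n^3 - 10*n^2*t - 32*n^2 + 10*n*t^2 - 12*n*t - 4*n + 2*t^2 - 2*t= -60*n^3 - 18*n^2 + 108*n + t^2*(10*n - 12) + t*(-10*n^2 - 33*n + 54)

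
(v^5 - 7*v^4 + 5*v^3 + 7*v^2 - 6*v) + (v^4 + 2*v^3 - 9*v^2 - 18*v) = v^5 - 6*v^4 + 7*v^3 - 2*v^2 - 24*v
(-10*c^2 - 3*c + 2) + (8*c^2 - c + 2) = -2*c^2 - 4*c + 4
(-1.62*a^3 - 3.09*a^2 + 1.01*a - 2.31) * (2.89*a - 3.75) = -4.6818*a^4 - 2.8551*a^3 + 14.5064*a^2 - 10.4634*a + 8.6625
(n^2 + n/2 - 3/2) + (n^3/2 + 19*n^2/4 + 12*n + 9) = n^3/2 + 23*n^2/4 + 25*n/2 + 15/2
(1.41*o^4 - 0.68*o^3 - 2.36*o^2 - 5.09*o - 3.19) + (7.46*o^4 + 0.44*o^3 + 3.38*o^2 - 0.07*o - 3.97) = 8.87*o^4 - 0.24*o^3 + 1.02*o^2 - 5.16*o - 7.16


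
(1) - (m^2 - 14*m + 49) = -m^2 + 14*m - 48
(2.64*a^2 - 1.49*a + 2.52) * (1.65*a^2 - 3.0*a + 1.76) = 4.356*a^4 - 10.3785*a^3 + 13.2744*a^2 - 10.1824*a + 4.4352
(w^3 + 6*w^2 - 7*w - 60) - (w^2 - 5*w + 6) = w^3 + 5*w^2 - 2*w - 66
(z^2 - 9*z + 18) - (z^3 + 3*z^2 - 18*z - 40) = -z^3 - 2*z^2 + 9*z + 58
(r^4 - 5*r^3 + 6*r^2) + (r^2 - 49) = r^4 - 5*r^3 + 7*r^2 - 49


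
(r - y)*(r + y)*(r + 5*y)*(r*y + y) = r^4*y + 5*r^3*y^2 + r^3*y - r^2*y^3 + 5*r^2*y^2 - 5*r*y^4 - r*y^3 - 5*y^4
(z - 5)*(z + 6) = z^2 + z - 30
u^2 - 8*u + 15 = (u - 5)*(u - 3)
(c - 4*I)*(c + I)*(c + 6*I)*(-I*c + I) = -I*c^4 + 3*c^3 + I*c^3 - 3*c^2 - 22*I*c^2 + 24*c + 22*I*c - 24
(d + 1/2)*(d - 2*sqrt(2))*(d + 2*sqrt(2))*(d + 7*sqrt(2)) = d^4 + d^3/2 + 7*sqrt(2)*d^3 - 8*d^2 + 7*sqrt(2)*d^2/2 - 56*sqrt(2)*d - 4*d - 28*sqrt(2)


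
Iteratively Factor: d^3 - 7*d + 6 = (d + 3)*(d^2 - 3*d + 2) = (d - 1)*(d + 3)*(d - 2)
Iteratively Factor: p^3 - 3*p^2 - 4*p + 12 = (p + 2)*(p^2 - 5*p + 6) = (p - 3)*(p + 2)*(p - 2)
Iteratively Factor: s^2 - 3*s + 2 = (s - 1)*(s - 2)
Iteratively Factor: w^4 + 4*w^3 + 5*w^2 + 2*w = (w + 2)*(w^3 + 2*w^2 + w) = (w + 1)*(w + 2)*(w^2 + w) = w*(w + 1)*(w + 2)*(w + 1)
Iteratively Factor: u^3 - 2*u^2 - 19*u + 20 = (u + 4)*(u^2 - 6*u + 5) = (u - 1)*(u + 4)*(u - 5)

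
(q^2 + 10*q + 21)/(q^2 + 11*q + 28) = (q + 3)/(q + 4)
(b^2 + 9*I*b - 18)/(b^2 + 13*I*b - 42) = (b + 3*I)/(b + 7*I)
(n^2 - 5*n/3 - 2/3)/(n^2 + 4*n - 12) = (n + 1/3)/(n + 6)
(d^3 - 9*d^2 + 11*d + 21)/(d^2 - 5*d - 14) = (d^2 - 2*d - 3)/(d + 2)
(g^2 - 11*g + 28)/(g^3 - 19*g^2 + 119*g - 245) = (g - 4)/(g^2 - 12*g + 35)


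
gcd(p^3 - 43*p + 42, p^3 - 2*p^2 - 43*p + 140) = p + 7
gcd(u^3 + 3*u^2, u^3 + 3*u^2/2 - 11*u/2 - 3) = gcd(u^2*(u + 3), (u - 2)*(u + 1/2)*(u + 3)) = u + 3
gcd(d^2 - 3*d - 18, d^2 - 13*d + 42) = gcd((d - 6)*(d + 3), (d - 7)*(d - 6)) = d - 6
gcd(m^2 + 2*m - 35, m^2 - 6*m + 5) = m - 5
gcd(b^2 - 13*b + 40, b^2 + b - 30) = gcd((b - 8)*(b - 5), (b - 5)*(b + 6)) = b - 5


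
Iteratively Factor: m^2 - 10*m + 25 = (m - 5)*(m - 5)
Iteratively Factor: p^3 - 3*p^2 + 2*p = (p - 2)*(p^2 - p) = p*(p - 2)*(p - 1)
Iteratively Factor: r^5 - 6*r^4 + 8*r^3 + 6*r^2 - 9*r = (r - 3)*(r^4 - 3*r^3 - r^2 + 3*r) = (r - 3)^2*(r^3 - r) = (r - 3)^2*(r - 1)*(r^2 + r) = (r - 3)^2*(r - 1)*(r + 1)*(r)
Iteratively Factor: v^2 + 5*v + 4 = (v + 4)*(v + 1)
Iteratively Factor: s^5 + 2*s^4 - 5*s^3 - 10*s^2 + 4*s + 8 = (s - 1)*(s^4 + 3*s^3 - 2*s^2 - 12*s - 8) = (s - 2)*(s - 1)*(s^3 + 5*s^2 + 8*s + 4) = (s - 2)*(s - 1)*(s + 2)*(s^2 + 3*s + 2) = (s - 2)*(s - 1)*(s + 1)*(s + 2)*(s + 2)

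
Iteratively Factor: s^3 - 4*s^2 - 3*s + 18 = (s + 2)*(s^2 - 6*s + 9) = (s - 3)*(s + 2)*(s - 3)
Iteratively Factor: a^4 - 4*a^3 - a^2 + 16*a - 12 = (a - 1)*(a^3 - 3*a^2 - 4*a + 12) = (a - 3)*(a - 1)*(a^2 - 4) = (a - 3)*(a - 2)*(a - 1)*(a + 2)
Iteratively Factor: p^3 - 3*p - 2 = (p - 2)*(p^2 + 2*p + 1) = (p - 2)*(p + 1)*(p + 1)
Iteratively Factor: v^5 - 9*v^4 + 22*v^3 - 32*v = (v - 2)*(v^4 - 7*v^3 + 8*v^2 + 16*v) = (v - 4)*(v - 2)*(v^3 - 3*v^2 - 4*v) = (v - 4)*(v - 2)*(v + 1)*(v^2 - 4*v) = v*(v - 4)*(v - 2)*(v + 1)*(v - 4)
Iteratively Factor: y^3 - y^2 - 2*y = (y - 2)*(y^2 + y) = (y - 2)*(y + 1)*(y)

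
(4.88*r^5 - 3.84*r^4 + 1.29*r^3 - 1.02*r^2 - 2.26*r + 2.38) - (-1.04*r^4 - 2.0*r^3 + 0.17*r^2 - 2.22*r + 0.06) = 4.88*r^5 - 2.8*r^4 + 3.29*r^3 - 1.19*r^2 - 0.0399999999999996*r + 2.32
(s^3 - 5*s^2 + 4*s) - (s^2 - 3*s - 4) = s^3 - 6*s^2 + 7*s + 4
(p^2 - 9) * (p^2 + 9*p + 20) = p^4 + 9*p^3 + 11*p^2 - 81*p - 180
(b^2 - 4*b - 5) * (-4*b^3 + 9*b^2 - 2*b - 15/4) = -4*b^5 + 25*b^4 - 18*b^3 - 163*b^2/4 + 25*b + 75/4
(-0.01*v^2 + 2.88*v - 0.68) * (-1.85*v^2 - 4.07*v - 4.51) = 0.0185*v^4 - 5.2873*v^3 - 10.4185*v^2 - 10.2212*v + 3.0668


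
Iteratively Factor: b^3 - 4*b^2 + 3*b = (b - 3)*(b^2 - b) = b*(b - 3)*(b - 1)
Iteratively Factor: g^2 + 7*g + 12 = (g + 3)*(g + 4)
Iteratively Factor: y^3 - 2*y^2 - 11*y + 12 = (y - 4)*(y^2 + 2*y - 3) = (y - 4)*(y - 1)*(y + 3)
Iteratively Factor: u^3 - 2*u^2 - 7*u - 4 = (u + 1)*(u^2 - 3*u - 4) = (u - 4)*(u + 1)*(u + 1)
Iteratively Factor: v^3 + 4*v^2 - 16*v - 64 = (v + 4)*(v^2 - 16) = (v - 4)*(v + 4)*(v + 4)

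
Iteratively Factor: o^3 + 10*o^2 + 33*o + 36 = (o + 3)*(o^2 + 7*o + 12) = (o + 3)*(o + 4)*(o + 3)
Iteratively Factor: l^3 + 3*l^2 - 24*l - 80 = (l - 5)*(l^2 + 8*l + 16) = (l - 5)*(l + 4)*(l + 4)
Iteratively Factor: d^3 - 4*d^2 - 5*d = (d)*(d^2 - 4*d - 5) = d*(d - 5)*(d + 1)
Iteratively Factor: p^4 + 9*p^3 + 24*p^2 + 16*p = (p + 4)*(p^3 + 5*p^2 + 4*p) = p*(p + 4)*(p^2 + 5*p + 4) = p*(p + 1)*(p + 4)*(p + 4)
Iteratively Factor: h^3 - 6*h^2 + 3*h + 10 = (h - 5)*(h^2 - h - 2) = (h - 5)*(h + 1)*(h - 2)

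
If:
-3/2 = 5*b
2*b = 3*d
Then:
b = -3/10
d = -1/5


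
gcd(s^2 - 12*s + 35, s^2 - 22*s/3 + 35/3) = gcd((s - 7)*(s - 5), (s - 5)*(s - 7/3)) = s - 5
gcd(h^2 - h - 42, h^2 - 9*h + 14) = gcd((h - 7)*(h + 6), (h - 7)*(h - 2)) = h - 7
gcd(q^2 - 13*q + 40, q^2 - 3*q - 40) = q - 8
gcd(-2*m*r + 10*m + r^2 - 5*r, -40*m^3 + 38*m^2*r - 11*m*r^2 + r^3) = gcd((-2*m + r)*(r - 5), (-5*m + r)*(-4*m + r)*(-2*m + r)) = -2*m + r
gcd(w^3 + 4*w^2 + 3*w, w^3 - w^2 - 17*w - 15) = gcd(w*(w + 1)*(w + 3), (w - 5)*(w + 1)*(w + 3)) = w^2 + 4*w + 3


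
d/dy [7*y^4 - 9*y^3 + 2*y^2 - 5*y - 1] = 28*y^3 - 27*y^2 + 4*y - 5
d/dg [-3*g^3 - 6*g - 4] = -9*g^2 - 6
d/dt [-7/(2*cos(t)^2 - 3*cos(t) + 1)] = 7*(3 - 4*cos(t))*sin(t)/(-3*cos(t) + cos(2*t) + 2)^2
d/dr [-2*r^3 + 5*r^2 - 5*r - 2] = -6*r^2 + 10*r - 5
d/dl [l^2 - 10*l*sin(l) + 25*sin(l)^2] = -10*l*cos(l) + 2*l - 10*sin(l) + 25*sin(2*l)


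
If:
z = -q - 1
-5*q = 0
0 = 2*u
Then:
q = 0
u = 0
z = -1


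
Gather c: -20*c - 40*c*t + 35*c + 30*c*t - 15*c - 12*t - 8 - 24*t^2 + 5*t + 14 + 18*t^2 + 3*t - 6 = -10*c*t - 6*t^2 - 4*t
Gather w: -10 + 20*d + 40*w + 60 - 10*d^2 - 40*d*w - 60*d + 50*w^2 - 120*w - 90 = -10*d^2 - 40*d + 50*w^2 + w*(-40*d - 80) - 40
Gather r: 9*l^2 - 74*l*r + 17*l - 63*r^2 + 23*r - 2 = 9*l^2 + 17*l - 63*r^2 + r*(23 - 74*l) - 2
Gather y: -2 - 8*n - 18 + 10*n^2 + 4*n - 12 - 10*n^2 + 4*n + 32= 0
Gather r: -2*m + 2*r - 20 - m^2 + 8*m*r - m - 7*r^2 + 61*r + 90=-m^2 - 3*m - 7*r^2 + r*(8*m + 63) + 70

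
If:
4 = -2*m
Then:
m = -2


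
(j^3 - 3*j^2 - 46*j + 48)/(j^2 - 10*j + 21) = (j^3 - 3*j^2 - 46*j + 48)/(j^2 - 10*j + 21)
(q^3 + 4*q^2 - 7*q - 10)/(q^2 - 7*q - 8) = (q^2 + 3*q - 10)/(q - 8)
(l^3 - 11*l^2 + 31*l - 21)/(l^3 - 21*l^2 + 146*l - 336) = (l^2 - 4*l + 3)/(l^2 - 14*l + 48)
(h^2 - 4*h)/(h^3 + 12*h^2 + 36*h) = (h - 4)/(h^2 + 12*h + 36)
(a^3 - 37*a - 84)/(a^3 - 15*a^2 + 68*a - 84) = (a^2 + 7*a + 12)/(a^2 - 8*a + 12)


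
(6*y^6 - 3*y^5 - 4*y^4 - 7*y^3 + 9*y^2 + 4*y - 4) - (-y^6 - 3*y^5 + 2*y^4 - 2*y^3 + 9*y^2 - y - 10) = 7*y^6 - 6*y^4 - 5*y^3 + 5*y + 6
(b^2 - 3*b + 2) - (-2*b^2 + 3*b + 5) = 3*b^2 - 6*b - 3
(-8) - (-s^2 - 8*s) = s^2 + 8*s - 8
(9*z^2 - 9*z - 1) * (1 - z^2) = -9*z^4 + 9*z^3 + 10*z^2 - 9*z - 1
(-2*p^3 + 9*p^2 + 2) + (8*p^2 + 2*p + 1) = -2*p^3 + 17*p^2 + 2*p + 3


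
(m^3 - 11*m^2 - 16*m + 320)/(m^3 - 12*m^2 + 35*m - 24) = (m^2 - 3*m - 40)/(m^2 - 4*m + 3)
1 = 1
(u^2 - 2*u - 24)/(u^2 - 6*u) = (u + 4)/u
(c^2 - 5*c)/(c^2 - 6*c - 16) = c*(5 - c)/(-c^2 + 6*c + 16)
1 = 1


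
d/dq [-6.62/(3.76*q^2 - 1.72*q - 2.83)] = (49.7824*q - 11.3864)/(-3.76*q^2 + 1.72*q + 2.83)^2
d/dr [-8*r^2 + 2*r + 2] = 2 - 16*r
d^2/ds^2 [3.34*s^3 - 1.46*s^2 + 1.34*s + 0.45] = 20.04*s - 2.92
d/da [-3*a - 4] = -3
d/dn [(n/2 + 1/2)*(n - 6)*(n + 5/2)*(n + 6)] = 2*n^3 + 21*n^2/4 - 67*n/2 - 63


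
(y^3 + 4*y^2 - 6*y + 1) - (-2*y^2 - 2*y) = y^3 + 6*y^2 - 4*y + 1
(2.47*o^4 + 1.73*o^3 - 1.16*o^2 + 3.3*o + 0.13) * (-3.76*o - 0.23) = -9.2872*o^5 - 7.0729*o^4 + 3.9637*o^3 - 12.1412*o^2 - 1.2478*o - 0.0299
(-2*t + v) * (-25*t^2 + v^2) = 50*t^3 - 25*t^2*v - 2*t*v^2 + v^3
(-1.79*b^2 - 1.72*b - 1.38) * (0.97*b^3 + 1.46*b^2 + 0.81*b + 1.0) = -1.7363*b^5 - 4.2818*b^4 - 5.2997*b^3 - 5.198*b^2 - 2.8378*b - 1.38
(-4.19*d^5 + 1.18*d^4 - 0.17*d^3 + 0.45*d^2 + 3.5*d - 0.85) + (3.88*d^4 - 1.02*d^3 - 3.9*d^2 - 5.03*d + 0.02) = -4.19*d^5 + 5.06*d^4 - 1.19*d^3 - 3.45*d^2 - 1.53*d - 0.83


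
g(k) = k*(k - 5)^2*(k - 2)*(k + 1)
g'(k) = k*(k - 5)^2*(k - 2) + k*(k - 5)^2*(k + 1) + k*(k - 2)*(k + 1)*(2*k - 10) + (k - 5)^2*(k - 2)*(k + 1) = 5*k^4 - 44*k^3 + 99*k^2 - 10*k - 50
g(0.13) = -6.52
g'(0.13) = -49.72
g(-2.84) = -1554.58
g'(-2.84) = 2110.04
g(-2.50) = -949.22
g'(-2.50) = 1476.56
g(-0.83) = 13.57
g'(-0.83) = 54.03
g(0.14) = -7.01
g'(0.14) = -49.58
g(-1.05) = -5.86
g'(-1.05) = 126.66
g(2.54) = 29.38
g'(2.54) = 50.39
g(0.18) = -8.98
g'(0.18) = -48.84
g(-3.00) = -1920.00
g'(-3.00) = 2464.00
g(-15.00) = -1428000.00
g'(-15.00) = 424000.00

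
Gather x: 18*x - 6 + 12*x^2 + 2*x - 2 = 12*x^2 + 20*x - 8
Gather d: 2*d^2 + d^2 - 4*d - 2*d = 3*d^2 - 6*d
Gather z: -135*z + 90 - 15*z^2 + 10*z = -15*z^2 - 125*z + 90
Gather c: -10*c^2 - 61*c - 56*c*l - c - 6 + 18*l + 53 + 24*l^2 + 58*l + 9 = -10*c^2 + c*(-56*l - 62) + 24*l^2 + 76*l + 56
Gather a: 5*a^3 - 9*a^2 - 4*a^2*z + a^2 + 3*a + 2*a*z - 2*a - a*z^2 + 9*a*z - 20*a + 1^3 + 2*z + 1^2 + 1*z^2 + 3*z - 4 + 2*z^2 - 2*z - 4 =5*a^3 + a^2*(-4*z - 8) + a*(-z^2 + 11*z - 19) + 3*z^2 + 3*z - 6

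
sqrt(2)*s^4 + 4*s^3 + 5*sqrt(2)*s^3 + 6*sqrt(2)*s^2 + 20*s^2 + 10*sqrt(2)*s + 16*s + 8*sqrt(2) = (s + 4)*(s + sqrt(2))^2*(sqrt(2)*s + sqrt(2))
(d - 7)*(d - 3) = d^2 - 10*d + 21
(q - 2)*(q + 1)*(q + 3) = q^3 + 2*q^2 - 5*q - 6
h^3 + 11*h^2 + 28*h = h*(h + 4)*(h + 7)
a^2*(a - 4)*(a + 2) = a^4 - 2*a^3 - 8*a^2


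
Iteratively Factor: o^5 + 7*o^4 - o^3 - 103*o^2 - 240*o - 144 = (o + 3)*(o^4 + 4*o^3 - 13*o^2 - 64*o - 48) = (o + 1)*(o + 3)*(o^3 + 3*o^2 - 16*o - 48) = (o + 1)*(o + 3)*(o + 4)*(o^2 - o - 12) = (o - 4)*(o + 1)*(o + 3)*(o + 4)*(o + 3)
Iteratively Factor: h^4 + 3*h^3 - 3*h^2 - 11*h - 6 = (h - 2)*(h^3 + 5*h^2 + 7*h + 3) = (h - 2)*(h + 1)*(h^2 + 4*h + 3) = (h - 2)*(h + 1)*(h + 3)*(h + 1)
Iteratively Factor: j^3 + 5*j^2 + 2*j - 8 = (j - 1)*(j^2 + 6*j + 8) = (j - 1)*(j + 4)*(j + 2)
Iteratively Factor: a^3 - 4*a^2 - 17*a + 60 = (a - 3)*(a^2 - a - 20) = (a - 3)*(a + 4)*(a - 5)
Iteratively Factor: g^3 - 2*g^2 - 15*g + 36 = (g - 3)*(g^2 + g - 12) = (g - 3)^2*(g + 4)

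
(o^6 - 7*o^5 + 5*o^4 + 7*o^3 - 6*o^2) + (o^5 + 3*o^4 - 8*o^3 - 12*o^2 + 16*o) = o^6 - 6*o^5 + 8*o^4 - o^3 - 18*o^2 + 16*o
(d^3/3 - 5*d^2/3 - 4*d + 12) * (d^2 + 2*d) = d^5/3 - d^4 - 22*d^3/3 + 4*d^2 + 24*d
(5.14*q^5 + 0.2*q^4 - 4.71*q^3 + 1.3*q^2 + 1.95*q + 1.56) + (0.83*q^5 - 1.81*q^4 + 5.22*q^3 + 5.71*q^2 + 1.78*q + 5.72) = 5.97*q^5 - 1.61*q^4 + 0.51*q^3 + 7.01*q^2 + 3.73*q + 7.28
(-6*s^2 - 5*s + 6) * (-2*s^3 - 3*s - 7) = 12*s^5 + 10*s^4 + 6*s^3 + 57*s^2 + 17*s - 42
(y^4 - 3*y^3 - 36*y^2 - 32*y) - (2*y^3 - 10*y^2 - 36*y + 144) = y^4 - 5*y^3 - 26*y^2 + 4*y - 144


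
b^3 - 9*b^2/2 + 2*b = b*(b - 4)*(b - 1/2)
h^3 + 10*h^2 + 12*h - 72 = (h - 2)*(h + 6)^2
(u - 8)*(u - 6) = u^2 - 14*u + 48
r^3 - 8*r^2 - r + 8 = (r - 8)*(r - 1)*(r + 1)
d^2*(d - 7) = d^3 - 7*d^2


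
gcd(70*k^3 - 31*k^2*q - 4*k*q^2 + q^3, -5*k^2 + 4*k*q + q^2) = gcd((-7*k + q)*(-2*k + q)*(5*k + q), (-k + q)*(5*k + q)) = 5*k + q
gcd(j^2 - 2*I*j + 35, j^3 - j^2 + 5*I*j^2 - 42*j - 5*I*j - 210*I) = j + 5*I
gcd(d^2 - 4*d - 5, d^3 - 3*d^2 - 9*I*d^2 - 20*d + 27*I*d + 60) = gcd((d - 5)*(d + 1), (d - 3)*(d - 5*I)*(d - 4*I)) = 1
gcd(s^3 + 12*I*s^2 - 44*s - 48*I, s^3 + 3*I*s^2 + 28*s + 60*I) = s^2 + 8*I*s - 12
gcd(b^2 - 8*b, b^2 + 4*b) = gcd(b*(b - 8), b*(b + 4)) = b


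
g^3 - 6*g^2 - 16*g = g*(g - 8)*(g + 2)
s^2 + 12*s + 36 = (s + 6)^2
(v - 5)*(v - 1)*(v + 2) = v^3 - 4*v^2 - 7*v + 10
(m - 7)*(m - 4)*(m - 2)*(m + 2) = m^4 - 11*m^3 + 24*m^2 + 44*m - 112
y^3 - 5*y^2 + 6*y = y*(y - 3)*(y - 2)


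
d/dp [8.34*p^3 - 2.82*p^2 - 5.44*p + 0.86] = 25.02*p^2 - 5.64*p - 5.44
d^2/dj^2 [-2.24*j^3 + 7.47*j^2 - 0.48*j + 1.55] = 14.94 - 13.44*j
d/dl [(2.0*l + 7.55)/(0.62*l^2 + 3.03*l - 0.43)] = (1.24*l^2 + 6.06*l - (1.24*l + 3.03)*(2.0*l + 7.55) - 0.86)/(0.62*l^2 + 3.03*l - 0.43)^2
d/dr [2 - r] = -1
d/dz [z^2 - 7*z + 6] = 2*z - 7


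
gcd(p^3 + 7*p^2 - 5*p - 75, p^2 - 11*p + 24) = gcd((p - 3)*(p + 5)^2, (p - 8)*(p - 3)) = p - 3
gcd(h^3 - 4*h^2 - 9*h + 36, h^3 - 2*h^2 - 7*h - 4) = h - 4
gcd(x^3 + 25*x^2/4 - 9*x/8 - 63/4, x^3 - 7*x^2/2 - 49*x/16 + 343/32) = x + 7/4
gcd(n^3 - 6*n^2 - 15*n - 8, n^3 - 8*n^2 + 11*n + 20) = n + 1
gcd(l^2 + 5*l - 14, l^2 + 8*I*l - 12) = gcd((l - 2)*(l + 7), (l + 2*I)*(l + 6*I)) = 1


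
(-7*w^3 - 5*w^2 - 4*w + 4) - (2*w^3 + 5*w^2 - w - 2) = -9*w^3 - 10*w^2 - 3*w + 6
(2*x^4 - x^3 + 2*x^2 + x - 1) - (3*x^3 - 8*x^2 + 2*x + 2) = 2*x^4 - 4*x^3 + 10*x^2 - x - 3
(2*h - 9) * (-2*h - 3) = -4*h^2 + 12*h + 27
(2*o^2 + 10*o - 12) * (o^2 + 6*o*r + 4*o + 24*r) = 2*o^4 + 12*o^3*r + 18*o^3 + 108*o^2*r + 28*o^2 + 168*o*r - 48*o - 288*r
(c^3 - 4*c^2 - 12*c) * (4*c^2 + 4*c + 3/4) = 4*c^5 - 12*c^4 - 253*c^3/4 - 51*c^2 - 9*c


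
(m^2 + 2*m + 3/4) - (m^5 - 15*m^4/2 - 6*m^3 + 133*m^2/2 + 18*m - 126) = -m^5 + 15*m^4/2 + 6*m^3 - 131*m^2/2 - 16*m + 507/4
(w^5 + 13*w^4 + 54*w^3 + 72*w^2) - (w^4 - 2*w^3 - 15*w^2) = w^5 + 12*w^4 + 56*w^3 + 87*w^2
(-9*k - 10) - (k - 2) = -10*k - 8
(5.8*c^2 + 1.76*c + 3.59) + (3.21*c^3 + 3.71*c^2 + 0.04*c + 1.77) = 3.21*c^3 + 9.51*c^2 + 1.8*c + 5.36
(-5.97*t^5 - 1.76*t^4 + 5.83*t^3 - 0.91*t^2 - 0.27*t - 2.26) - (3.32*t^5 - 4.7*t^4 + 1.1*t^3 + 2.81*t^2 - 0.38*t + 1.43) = -9.29*t^5 + 2.94*t^4 + 4.73*t^3 - 3.72*t^2 + 0.11*t - 3.69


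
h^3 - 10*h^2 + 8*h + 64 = (h - 8)*(h - 4)*(h + 2)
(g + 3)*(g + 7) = g^2 + 10*g + 21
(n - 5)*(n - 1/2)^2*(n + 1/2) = n^4 - 11*n^3/2 + 9*n^2/4 + 11*n/8 - 5/8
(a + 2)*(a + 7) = a^2 + 9*a + 14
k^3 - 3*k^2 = k^2*(k - 3)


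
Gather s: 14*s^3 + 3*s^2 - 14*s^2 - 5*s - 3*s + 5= 14*s^3 - 11*s^2 - 8*s + 5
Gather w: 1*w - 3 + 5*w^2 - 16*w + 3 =5*w^2 - 15*w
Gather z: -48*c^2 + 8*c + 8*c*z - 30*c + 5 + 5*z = -48*c^2 - 22*c + z*(8*c + 5) + 5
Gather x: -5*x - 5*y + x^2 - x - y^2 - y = x^2 - 6*x - y^2 - 6*y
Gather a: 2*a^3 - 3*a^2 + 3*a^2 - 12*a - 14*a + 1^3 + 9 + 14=2*a^3 - 26*a + 24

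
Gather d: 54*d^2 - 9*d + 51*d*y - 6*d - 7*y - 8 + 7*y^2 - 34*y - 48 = 54*d^2 + d*(51*y - 15) + 7*y^2 - 41*y - 56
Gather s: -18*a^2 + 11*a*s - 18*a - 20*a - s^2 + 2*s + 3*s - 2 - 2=-18*a^2 - 38*a - s^2 + s*(11*a + 5) - 4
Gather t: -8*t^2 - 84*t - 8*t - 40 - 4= -8*t^2 - 92*t - 44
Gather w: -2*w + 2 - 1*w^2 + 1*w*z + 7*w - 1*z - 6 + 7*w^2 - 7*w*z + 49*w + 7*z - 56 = 6*w^2 + w*(54 - 6*z) + 6*z - 60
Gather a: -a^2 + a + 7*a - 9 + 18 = -a^2 + 8*a + 9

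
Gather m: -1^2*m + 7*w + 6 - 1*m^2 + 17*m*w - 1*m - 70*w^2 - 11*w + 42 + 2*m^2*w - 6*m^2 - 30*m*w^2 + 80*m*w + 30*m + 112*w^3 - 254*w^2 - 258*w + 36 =m^2*(2*w - 7) + m*(-30*w^2 + 97*w + 28) + 112*w^3 - 324*w^2 - 262*w + 84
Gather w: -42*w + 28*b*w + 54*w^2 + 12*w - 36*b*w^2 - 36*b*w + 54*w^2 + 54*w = w^2*(108 - 36*b) + w*(24 - 8*b)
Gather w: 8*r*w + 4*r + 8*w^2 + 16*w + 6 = 4*r + 8*w^2 + w*(8*r + 16) + 6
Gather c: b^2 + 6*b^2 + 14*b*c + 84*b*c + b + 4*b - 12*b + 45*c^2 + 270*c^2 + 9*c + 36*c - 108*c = 7*b^2 - 7*b + 315*c^2 + c*(98*b - 63)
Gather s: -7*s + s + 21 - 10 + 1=12 - 6*s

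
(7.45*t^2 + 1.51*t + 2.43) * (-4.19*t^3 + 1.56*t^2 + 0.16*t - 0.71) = -31.2155*t^5 + 5.2951*t^4 - 6.6341*t^3 - 1.2571*t^2 - 0.6833*t - 1.7253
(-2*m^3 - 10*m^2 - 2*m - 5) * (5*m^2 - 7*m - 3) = -10*m^5 - 36*m^4 + 66*m^3 + 19*m^2 + 41*m + 15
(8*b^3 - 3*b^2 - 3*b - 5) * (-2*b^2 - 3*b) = -16*b^5 - 18*b^4 + 15*b^3 + 19*b^2 + 15*b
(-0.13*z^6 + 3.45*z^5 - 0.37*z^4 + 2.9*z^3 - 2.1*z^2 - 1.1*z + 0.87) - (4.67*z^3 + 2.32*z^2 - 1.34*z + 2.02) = -0.13*z^6 + 3.45*z^5 - 0.37*z^4 - 1.77*z^3 - 4.42*z^2 + 0.24*z - 1.15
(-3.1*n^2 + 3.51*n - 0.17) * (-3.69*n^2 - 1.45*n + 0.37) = 11.439*n^4 - 8.4569*n^3 - 5.6092*n^2 + 1.5452*n - 0.0629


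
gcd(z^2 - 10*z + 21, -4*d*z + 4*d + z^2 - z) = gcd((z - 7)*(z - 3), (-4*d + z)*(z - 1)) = 1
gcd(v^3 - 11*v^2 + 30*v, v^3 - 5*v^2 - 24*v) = v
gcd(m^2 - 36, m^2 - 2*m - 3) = 1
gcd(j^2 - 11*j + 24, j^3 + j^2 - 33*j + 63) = j - 3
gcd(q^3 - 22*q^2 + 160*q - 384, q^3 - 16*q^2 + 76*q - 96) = q^2 - 14*q + 48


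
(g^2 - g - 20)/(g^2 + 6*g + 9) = (g^2 - g - 20)/(g^2 + 6*g + 9)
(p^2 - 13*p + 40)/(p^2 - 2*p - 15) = (p - 8)/(p + 3)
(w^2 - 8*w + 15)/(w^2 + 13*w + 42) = (w^2 - 8*w + 15)/(w^2 + 13*w + 42)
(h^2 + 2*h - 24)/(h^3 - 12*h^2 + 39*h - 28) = (h + 6)/(h^2 - 8*h + 7)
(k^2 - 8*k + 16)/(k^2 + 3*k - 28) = (k - 4)/(k + 7)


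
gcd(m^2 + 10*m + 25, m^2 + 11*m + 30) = m + 5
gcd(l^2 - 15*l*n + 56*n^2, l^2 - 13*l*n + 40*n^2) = l - 8*n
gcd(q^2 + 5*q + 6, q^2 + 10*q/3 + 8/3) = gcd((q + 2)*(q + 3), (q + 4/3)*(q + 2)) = q + 2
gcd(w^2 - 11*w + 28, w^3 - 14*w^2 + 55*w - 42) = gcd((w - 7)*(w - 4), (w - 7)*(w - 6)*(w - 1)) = w - 7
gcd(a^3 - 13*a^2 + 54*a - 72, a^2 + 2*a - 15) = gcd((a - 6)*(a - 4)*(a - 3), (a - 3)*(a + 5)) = a - 3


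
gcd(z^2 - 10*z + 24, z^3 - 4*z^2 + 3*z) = 1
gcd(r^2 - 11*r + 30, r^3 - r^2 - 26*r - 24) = r - 6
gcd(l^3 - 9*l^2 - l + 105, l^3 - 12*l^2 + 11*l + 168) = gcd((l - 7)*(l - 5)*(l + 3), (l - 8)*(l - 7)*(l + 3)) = l^2 - 4*l - 21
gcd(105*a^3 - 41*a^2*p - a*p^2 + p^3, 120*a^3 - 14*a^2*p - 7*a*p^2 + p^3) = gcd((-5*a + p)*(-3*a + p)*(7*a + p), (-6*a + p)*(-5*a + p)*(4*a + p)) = -5*a + p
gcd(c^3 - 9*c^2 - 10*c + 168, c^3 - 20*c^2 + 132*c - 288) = c - 6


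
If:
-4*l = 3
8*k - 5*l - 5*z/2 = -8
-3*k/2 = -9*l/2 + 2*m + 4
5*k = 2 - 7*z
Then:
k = -309/274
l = -3/4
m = -6229/2192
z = 299/274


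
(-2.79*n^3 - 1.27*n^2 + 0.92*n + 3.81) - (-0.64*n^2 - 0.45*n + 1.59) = -2.79*n^3 - 0.63*n^2 + 1.37*n + 2.22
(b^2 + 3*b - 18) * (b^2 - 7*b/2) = b^4 - b^3/2 - 57*b^2/2 + 63*b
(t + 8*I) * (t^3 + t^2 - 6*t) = t^4 + t^3 + 8*I*t^3 - 6*t^2 + 8*I*t^2 - 48*I*t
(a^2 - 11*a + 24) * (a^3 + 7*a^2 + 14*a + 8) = a^5 - 4*a^4 - 39*a^3 + 22*a^2 + 248*a + 192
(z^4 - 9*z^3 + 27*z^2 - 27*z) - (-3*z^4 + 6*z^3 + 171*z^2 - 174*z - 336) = 4*z^4 - 15*z^3 - 144*z^2 + 147*z + 336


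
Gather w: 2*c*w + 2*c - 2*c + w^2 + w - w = 2*c*w + w^2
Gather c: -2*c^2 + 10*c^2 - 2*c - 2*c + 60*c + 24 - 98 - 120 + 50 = 8*c^2 + 56*c - 144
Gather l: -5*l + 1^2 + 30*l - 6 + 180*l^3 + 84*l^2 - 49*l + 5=180*l^3 + 84*l^2 - 24*l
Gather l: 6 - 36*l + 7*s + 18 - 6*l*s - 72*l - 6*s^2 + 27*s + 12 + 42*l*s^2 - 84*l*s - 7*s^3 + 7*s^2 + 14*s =l*(42*s^2 - 90*s - 108) - 7*s^3 + s^2 + 48*s + 36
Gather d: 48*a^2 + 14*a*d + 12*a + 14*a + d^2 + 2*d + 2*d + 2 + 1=48*a^2 + 26*a + d^2 + d*(14*a + 4) + 3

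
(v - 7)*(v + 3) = v^2 - 4*v - 21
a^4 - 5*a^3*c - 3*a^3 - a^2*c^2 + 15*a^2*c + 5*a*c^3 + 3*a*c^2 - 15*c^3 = (a - 3)*(a - 5*c)*(a - c)*(a + c)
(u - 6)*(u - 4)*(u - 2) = u^3 - 12*u^2 + 44*u - 48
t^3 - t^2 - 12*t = t*(t - 4)*(t + 3)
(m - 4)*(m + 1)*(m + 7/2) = m^3 + m^2/2 - 29*m/2 - 14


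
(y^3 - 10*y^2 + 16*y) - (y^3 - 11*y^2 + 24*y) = y^2 - 8*y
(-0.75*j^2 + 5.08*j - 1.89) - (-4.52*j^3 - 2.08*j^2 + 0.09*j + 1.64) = 4.52*j^3 + 1.33*j^2 + 4.99*j - 3.53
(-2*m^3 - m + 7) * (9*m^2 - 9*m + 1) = -18*m^5 + 18*m^4 - 11*m^3 + 72*m^2 - 64*m + 7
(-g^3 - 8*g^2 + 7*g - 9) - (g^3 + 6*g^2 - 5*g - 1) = -2*g^3 - 14*g^2 + 12*g - 8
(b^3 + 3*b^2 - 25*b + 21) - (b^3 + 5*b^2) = -2*b^2 - 25*b + 21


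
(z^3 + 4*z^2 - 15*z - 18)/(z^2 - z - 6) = (z^2 + 7*z + 6)/(z + 2)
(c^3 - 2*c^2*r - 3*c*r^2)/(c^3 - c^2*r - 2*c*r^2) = (-c + 3*r)/(-c + 2*r)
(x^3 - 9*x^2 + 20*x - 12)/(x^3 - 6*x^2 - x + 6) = (x - 2)/(x + 1)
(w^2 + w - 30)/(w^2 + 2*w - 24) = (w - 5)/(w - 4)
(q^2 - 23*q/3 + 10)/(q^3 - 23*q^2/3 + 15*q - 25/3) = (q - 6)/(q^2 - 6*q + 5)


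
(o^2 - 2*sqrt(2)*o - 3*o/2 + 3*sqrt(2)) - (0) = o^2 - 2*sqrt(2)*o - 3*o/2 + 3*sqrt(2)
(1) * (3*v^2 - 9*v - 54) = 3*v^2 - 9*v - 54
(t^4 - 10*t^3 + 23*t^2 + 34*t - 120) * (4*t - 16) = 4*t^5 - 56*t^4 + 252*t^3 - 232*t^2 - 1024*t + 1920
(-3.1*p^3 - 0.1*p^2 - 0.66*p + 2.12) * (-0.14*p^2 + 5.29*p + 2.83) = 0.434*p^5 - 16.385*p^4 - 9.2096*p^3 - 4.0712*p^2 + 9.347*p + 5.9996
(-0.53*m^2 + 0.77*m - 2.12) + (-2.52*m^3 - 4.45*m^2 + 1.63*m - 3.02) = -2.52*m^3 - 4.98*m^2 + 2.4*m - 5.14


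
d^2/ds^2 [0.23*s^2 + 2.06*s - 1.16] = 0.460000000000000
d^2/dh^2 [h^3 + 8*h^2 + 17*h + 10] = 6*h + 16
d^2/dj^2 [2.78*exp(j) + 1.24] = 2.78*exp(j)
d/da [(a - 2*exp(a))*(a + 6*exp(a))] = 4*a*exp(a) + 2*a - 24*exp(2*a) + 4*exp(a)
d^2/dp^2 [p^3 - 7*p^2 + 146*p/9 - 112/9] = 6*p - 14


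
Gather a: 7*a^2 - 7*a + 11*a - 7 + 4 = 7*a^2 + 4*a - 3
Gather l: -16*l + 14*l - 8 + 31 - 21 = 2 - 2*l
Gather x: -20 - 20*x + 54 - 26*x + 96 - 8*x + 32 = 162 - 54*x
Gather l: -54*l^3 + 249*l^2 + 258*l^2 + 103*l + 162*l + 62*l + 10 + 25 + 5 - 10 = -54*l^3 + 507*l^2 + 327*l + 30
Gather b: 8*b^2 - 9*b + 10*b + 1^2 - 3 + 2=8*b^2 + b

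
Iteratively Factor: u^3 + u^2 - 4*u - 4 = (u - 2)*(u^2 + 3*u + 2) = (u - 2)*(u + 1)*(u + 2)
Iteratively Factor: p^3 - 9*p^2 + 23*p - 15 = (p - 3)*(p^2 - 6*p + 5) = (p - 3)*(p - 1)*(p - 5)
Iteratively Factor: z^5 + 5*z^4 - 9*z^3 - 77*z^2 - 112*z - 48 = (z + 1)*(z^4 + 4*z^3 - 13*z^2 - 64*z - 48) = (z + 1)*(z + 4)*(z^3 - 13*z - 12) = (z + 1)^2*(z + 4)*(z^2 - z - 12) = (z - 4)*(z + 1)^2*(z + 4)*(z + 3)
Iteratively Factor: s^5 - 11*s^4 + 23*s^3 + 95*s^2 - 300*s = (s - 5)*(s^4 - 6*s^3 - 7*s^2 + 60*s) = (s - 5)^2*(s^3 - s^2 - 12*s) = (s - 5)^2*(s + 3)*(s^2 - 4*s) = s*(s - 5)^2*(s + 3)*(s - 4)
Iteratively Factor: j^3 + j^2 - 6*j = (j + 3)*(j^2 - 2*j) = j*(j + 3)*(j - 2)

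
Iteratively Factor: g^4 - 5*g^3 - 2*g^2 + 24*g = (g - 3)*(g^3 - 2*g^2 - 8*g) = (g - 3)*(g + 2)*(g^2 - 4*g) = (g - 4)*(g - 3)*(g + 2)*(g)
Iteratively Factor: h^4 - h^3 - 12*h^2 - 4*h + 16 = (h + 2)*(h^3 - 3*h^2 - 6*h + 8) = (h - 1)*(h + 2)*(h^2 - 2*h - 8) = (h - 4)*(h - 1)*(h + 2)*(h + 2)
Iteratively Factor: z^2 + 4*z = (z)*(z + 4)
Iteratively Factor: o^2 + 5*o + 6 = (o + 3)*(o + 2)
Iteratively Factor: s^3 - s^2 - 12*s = (s - 4)*(s^2 + 3*s) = (s - 4)*(s + 3)*(s)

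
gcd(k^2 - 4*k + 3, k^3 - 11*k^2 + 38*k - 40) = 1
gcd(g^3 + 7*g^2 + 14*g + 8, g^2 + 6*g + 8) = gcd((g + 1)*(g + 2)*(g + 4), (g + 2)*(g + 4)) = g^2 + 6*g + 8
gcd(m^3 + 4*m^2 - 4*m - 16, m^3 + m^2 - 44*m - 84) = m + 2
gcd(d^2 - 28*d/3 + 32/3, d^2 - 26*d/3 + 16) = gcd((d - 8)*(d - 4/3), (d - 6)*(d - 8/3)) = 1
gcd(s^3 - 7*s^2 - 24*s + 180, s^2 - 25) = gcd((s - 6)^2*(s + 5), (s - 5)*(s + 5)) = s + 5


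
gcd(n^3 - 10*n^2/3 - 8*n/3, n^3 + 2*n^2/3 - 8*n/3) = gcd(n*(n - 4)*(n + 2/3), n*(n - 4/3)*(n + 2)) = n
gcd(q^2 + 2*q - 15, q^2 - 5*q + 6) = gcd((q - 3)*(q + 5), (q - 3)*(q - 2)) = q - 3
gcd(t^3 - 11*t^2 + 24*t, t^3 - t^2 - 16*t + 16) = 1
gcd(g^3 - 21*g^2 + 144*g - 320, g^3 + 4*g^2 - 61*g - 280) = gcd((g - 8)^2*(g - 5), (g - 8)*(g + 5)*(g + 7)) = g - 8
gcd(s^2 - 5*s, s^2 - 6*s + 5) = s - 5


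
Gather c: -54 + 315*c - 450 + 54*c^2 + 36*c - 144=54*c^2 + 351*c - 648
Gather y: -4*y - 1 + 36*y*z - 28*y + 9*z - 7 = y*(36*z - 32) + 9*z - 8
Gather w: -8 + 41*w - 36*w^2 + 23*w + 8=-36*w^2 + 64*w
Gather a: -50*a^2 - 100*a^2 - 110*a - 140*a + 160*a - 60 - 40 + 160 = -150*a^2 - 90*a + 60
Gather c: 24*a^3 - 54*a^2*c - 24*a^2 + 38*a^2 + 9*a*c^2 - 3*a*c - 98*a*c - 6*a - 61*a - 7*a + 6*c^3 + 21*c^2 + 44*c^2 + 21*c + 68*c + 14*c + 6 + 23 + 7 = 24*a^3 + 14*a^2 - 74*a + 6*c^3 + c^2*(9*a + 65) + c*(-54*a^2 - 101*a + 103) + 36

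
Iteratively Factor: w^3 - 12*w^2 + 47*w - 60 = (w - 3)*(w^2 - 9*w + 20) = (w - 5)*(w - 3)*(w - 4)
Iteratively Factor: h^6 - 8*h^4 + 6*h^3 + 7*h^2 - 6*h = (h)*(h^5 - 8*h^3 + 6*h^2 + 7*h - 6) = h*(h + 1)*(h^4 - h^3 - 7*h^2 + 13*h - 6) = h*(h - 1)*(h + 1)*(h^3 - 7*h + 6) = h*(h - 1)*(h + 1)*(h + 3)*(h^2 - 3*h + 2) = h*(h - 1)^2*(h + 1)*(h + 3)*(h - 2)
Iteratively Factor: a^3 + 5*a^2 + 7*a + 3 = (a + 1)*(a^2 + 4*a + 3) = (a + 1)^2*(a + 3)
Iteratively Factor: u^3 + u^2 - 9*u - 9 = (u + 1)*(u^2 - 9) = (u - 3)*(u + 1)*(u + 3)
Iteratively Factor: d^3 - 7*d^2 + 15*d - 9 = (d - 1)*(d^2 - 6*d + 9) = (d - 3)*(d - 1)*(d - 3)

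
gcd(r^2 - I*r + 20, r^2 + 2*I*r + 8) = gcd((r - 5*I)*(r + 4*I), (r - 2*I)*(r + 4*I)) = r + 4*I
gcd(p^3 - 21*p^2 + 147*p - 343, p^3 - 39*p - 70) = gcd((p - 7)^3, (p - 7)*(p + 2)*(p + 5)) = p - 7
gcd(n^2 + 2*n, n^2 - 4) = n + 2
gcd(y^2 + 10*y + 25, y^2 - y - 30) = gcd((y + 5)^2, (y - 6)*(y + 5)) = y + 5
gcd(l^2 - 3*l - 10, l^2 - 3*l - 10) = l^2 - 3*l - 10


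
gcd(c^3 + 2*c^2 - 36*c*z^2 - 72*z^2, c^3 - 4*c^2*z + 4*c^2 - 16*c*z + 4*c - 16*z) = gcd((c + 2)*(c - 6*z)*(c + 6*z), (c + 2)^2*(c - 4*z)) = c + 2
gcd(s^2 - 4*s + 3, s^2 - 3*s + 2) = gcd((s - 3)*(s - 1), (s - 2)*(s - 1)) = s - 1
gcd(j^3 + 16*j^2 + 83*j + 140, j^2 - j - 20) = j + 4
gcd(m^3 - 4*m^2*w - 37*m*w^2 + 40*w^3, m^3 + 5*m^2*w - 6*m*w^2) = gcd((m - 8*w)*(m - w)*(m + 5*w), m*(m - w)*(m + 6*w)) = -m + w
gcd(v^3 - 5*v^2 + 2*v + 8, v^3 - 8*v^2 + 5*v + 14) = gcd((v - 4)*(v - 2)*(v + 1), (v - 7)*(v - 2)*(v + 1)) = v^2 - v - 2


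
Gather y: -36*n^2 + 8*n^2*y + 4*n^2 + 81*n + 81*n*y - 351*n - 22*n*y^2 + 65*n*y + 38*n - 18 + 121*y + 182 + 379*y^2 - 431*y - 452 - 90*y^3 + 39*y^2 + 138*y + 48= -32*n^2 - 232*n - 90*y^3 + y^2*(418 - 22*n) + y*(8*n^2 + 146*n - 172) - 240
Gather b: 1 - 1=0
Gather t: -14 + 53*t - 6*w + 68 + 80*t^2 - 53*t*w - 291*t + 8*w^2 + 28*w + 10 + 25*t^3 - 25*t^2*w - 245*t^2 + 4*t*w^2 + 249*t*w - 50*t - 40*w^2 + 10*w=25*t^3 + t^2*(-25*w - 165) + t*(4*w^2 + 196*w - 288) - 32*w^2 + 32*w + 64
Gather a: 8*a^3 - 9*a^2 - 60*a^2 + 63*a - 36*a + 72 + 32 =8*a^3 - 69*a^2 + 27*a + 104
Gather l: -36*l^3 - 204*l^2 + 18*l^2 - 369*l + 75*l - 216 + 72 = -36*l^3 - 186*l^2 - 294*l - 144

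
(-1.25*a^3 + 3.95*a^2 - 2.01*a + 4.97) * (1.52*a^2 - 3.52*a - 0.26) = -1.9*a^5 + 10.404*a^4 - 16.6342*a^3 + 13.6026*a^2 - 16.9718*a - 1.2922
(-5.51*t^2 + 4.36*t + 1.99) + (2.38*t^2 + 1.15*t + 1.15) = -3.13*t^2 + 5.51*t + 3.14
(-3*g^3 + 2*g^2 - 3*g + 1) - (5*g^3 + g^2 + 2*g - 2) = -8*g^3 + g^2 - 5*g + 3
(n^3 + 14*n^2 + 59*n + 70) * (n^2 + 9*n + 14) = n^5 + 23*n^4 + 199*n^3 + 797*n^2 + 1456*n + 980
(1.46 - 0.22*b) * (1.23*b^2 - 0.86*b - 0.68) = -0.2706*b^3 + 1.985*b^2 - 1.106*b - 0.9928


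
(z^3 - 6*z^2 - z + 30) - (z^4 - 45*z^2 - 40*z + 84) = -z^4 + z^3 + 39*z^2 + 39*z - 54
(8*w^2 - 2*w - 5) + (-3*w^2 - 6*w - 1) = 5*w^2 - 8*w - 6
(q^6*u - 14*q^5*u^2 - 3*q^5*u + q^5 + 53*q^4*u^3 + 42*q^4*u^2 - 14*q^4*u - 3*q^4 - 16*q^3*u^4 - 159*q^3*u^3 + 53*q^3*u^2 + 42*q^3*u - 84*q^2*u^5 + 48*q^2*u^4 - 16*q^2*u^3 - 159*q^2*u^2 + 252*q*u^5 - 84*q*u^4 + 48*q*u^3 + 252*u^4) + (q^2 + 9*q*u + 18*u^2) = q^6*u - 14*q^5*u^2 - 3*q^5*u + q^5 + 53*q^4*u^3 + 42*q^4*u^2 - 14*q^4*u - 3*q^4 - 16*q^3*u^4 - 159*q^3*u^3 + 53*q^3*u^2 + 42*q^3*u - 84*q^2*u^5 + 48*q^2*u^4 - 16*q^2*u^3 - 159*q^2*u^2 + q^2 + 252*q*u^5 - 84*q*u^4 + 48*q*u^3 + 9*q*u + 252*u^4 + 18*u^2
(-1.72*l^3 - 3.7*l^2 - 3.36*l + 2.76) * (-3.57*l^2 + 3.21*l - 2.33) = 6.1404*l^5 + 7.6878*l^4 + 4.1258*l^3 - 12.0178*l^2 + 16.6884*l - 6.4308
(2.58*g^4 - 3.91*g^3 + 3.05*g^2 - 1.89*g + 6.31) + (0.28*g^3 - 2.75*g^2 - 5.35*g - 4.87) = 2.58*g^4 - 3.63*g^3 + 0.3*g^2 - 7.24*g + 1.44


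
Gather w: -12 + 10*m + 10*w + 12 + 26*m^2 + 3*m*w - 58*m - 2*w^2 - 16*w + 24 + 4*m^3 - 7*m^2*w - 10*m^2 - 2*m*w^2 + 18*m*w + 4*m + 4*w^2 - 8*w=4*m^3 + 16*m^2 - 44*m + w^2*(2 - 2*m) + w*(-7*m^2 + 21*m - 14) + 24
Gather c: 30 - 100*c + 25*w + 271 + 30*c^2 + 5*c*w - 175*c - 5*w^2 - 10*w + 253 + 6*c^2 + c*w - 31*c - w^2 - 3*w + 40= 36*c^2 + c*(6*w - 306) - 6*w^2 + 12*w + 594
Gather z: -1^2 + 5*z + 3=5*z + 2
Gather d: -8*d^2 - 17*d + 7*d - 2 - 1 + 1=-8*d^2 - 10*d - 2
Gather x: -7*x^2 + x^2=-6*x^2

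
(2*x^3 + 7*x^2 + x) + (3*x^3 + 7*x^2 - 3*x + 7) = 5*x^3 + 14*x^2 - 2*x + 7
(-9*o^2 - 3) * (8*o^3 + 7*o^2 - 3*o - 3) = -72*o^5 - 63*o^4 + 3*o^3 + 6*o^2 + 9*o + 9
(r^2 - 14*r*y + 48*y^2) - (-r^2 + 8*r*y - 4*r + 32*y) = 2*r^2 - 22*r*y + 4*r + 48*y^2 - 32*y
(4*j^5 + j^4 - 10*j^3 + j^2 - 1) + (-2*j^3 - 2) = 4*j^5 + j^4 - 12*j^3 + j^2 - 3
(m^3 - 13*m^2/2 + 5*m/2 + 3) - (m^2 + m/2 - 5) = m^3 - 15*m^2/2 + 2*m + 8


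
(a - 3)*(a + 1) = a^2 - 2*a - 3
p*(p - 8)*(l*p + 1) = l*p^3 - 8*l*p^2 + p^2 - 8*p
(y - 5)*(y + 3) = y^2 - 2*y - 15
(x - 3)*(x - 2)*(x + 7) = x^3 + 2*x^2 - 29*x + 42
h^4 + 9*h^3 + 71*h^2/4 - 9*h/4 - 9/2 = (h - 1/2)*(h + 1/2)*(h + 3)*(h + 6)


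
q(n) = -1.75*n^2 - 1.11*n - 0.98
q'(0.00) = -1.11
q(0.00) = -0.98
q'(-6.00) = 19.89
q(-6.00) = -57.32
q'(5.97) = -22.00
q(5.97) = -69.98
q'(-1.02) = 2.46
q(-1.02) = -1.67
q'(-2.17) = 6.48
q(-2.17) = -6.81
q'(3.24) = -12.45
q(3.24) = -22.95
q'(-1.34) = 3.58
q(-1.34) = -2.63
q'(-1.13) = 2.84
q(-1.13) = -1.96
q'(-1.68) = 4.77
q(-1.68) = -4.05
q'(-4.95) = 16.22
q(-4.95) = -38.36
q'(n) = -3.5*n - 1.11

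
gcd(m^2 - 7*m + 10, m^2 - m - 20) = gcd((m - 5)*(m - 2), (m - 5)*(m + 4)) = m - 5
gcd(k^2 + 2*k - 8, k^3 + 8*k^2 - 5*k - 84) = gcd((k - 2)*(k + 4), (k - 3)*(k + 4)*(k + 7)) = k + 4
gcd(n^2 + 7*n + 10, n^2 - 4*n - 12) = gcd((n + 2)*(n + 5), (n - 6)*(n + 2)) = n + 2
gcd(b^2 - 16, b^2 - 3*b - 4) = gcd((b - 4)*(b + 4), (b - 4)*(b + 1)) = b - 4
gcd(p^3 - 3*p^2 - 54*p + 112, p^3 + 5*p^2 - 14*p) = p^2 + 5*p - 14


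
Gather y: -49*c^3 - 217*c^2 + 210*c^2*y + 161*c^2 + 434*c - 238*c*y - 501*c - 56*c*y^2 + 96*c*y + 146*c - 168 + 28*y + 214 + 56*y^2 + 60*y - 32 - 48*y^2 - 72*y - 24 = -49*c^3 - 56*c^2 + 79*c + y^2*(8 - 56*c) + y*(210*c^2 - 142*c + 16) - 10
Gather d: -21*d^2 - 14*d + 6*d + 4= -21*d^2 - 8*d + 4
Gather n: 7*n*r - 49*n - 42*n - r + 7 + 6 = n*(7*r - 91) - r + 13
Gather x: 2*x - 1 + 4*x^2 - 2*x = 4*x^2 - 1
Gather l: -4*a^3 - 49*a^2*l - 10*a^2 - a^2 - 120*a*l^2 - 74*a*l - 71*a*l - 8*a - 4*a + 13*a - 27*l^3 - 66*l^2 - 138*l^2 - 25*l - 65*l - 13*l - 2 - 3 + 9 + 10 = -4*a^3 - 11*a^2 + a - 27*l^3 + l^2*(-120*a - 204) + l*(-49*a^2 - 145*a - 103) + 14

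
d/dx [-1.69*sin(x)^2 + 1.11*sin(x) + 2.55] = (1.11 - 3.38*sin(x))*cos(x)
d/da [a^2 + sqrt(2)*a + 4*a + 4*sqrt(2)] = 2*a + sqrt(2) + 4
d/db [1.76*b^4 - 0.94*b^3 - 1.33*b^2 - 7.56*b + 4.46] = 7.04*b^3 - 2.82*b^2 - 2.66*b - 7.56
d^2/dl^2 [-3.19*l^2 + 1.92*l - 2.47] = -6.38000000000000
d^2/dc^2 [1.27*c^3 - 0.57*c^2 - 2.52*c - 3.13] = 7.62*c - 1.14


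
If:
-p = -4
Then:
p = 4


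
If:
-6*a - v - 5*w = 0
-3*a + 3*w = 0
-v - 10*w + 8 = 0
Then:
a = -8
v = 88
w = -8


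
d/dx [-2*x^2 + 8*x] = 8 - 4*x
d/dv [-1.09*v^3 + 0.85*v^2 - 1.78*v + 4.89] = -3.27*v^2 + 1.7*v - 1.78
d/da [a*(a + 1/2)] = 2*a + 1/2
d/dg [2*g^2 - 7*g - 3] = 4*g - 7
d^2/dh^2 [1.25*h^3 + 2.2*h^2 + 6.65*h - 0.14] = 7.5*h + 4.4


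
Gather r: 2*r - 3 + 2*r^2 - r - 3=2*r^2 + r - 6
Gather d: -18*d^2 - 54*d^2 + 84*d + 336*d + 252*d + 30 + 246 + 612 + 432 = -72*d^2 + 672*d + 1320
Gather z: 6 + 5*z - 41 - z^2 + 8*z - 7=-z^2 + 13*z - 42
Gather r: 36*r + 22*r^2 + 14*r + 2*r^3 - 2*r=2*r^3 + 22*r^2 + 48*r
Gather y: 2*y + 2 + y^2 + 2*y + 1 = y^2 + 4*y + 3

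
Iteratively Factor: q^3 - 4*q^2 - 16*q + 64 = (q - 4)*(q^2 - 16) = (q - 4)*(q + 4)*(q - 4)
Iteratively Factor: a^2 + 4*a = (a + 4)*(a)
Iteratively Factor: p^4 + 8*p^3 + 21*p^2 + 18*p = (p + 3)*(p^3 + 5*p^2 + 6*p) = p*(p + 3)*(p^2 + 5*p + 6) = p*(p + 3)^2*(p + 2)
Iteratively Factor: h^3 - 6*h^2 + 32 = (h - 4)*(h^2 - 2*h - 8) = (h - 4)^2*(h + 2)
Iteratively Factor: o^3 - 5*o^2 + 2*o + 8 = (o - 2)*(o^2 - 3*o - 4) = (o - 2)*(o + 1)*(o - 4)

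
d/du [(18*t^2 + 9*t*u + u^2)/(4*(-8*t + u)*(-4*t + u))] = 7*t*(72*t^2 + 4*t*u - 3*u^2)/(4*(1024*t^4 - 768*t^3*u + 208*t^2*u^2 - 24*t*u^3 + u^4))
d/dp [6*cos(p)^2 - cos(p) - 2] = (1 - 12*cos(p))*sin(p)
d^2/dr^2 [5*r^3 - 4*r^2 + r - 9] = 30*r - 8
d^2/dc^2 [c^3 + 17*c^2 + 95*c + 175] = 6*c + 34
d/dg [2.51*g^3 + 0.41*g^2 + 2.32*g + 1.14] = 7.53*g^2 + 0.82*g + 2.32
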